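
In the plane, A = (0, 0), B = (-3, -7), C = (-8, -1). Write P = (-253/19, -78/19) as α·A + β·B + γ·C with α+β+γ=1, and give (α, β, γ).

(-17/19, 7/19, 29/19)

Signed area of the reference triangle: [ABC] = ½·(0·(-7−(-1)) + (-3)·(-1−0) + (-8)·(0−(-7))) = ½·(0 + 3 − 56) = -53/2.
[PBC] = ½·((-253/19)·(-7−(-1)) + (-3)·(-1−(-78/19)) + (-8)·(-78/19−(-7))) = ½·(1518/19 − 177/19 − 440/19) = 901/38, so the A-coordinate is (901/38)/(-53/2) = -17/19.
[APC] = ½·(0·(-78/19−(-1)) + (-253/19)·(-1−0) + (-8)·(0−(-78/19))) = ½·(0 + 253/19 − 624/19) = -371/38, so the B-coordinate is 7/19.
[ABP] = ½·(0·(-7−(-78/19)) + (-3)·(-78/19−0) + (-253/19)·(0−(-7))) = ½·(0 + 234/19 − 1771/19) = -1537/38, so the C-coordinate is 29/19.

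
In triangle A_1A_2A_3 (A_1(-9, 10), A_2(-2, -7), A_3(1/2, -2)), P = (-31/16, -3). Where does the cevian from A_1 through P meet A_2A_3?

Barycentric coordinates of P with respect to A_1A_2A_3: (1/8, 1/2, 3/8).
On side A_2A_3 the A_1-coordinate is zero; dropping P's A_1-weight 1/8 and renormalizing the remaining 1/2 : 3/8 gives weights 4/7, 3/7 on A_2, A_3.
Q = (4/7)·(-2, -7) + (3/7)·(1/2, -2) = (-13/14, -34/7).

(-13/14, -34/7)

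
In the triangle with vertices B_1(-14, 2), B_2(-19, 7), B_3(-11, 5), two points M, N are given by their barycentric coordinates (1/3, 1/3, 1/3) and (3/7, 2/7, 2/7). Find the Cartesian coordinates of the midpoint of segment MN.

(-307/21, 94/21)

Barycentric coordinates of the midpoint are the average: (8/21, 13/42, 13/42).
Converting: (8/21)·B_1 + (13/42)·B_2 + (13/42)·B_3 = (-307/21, 94/21).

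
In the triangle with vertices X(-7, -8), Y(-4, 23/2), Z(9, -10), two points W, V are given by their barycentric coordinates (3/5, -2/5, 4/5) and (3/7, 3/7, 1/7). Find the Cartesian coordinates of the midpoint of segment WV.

Barycentric coordinates of the midpoint are the average: (18/35, 1/70, 33/70).
Converting: (18/35)·X + (1/70)·Y + (33/70)·Z = (41/70, -1213/140).

(41/70, -1213/140)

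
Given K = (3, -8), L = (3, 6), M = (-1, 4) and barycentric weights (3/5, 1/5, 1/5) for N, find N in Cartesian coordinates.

N = (3/5)·K + (1/5)·L + (1/5)·M.
x-coordinate: (3/5)·3 + (1/5)·3 + (1/5)·(-1) = 11/5.
y-coordinate: (3/5)·(-8) + (1/5)·6 + (1/5)·4 = -14/5.

(11/5, -14/5)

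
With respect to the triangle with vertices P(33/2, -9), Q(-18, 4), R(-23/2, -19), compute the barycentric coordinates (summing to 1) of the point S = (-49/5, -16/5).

(1/5, 3/5, 1/5)

Signed area of the reference triangle: [PQR] = ½·((33/2)·(4−(-19)) + (-18)·(-19−(-9)) + (-23/2)·(-9−4)) = ½·(759/2 + 180 + 299/2) = 709/2.
[SQR] = ½·((-49/5)·(4−(-19)) + (-18)·(-19−(-16/5)) + (-23/2)·(-16/5−4)) = ½·(-1127/5 + 1422/5 + 414/5) = 709/10, so the P-coordinate is (709/10)/(709/2) = 1/5.
[PSR] = ½·((33/2)·(-16/5−(-19)) + (-49/5)·(-19−(-9)) + (-23/2)·(-9−(-16/5))) = ½·(2607/10 + 98 + 667/10) = 2127/10, so the Q-coordinate is 3/5.
[PQS] = ½·((33/2)·(4−(-16/5)) + (-18)·(-16/5−(-9)) + (-49/5)·(-9−4)) = ½·(594/5 − 522/5 + 637/5) = 709/10, so the R-coordinate is 1/5.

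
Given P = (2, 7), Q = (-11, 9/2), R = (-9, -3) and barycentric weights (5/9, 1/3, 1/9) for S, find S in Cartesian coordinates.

S = (5/9)·P + (1/3)·Q + (1/9)·R.
x-coordinate: (5/9)·2 + (1/3)·(-11) + (1/9)·(-9) = -32/9.
y-coordinate: (5/9)·7 + (1/3)·(9/2) + (1/9)·(-3) = 91/18.

(-32/9, 91/18)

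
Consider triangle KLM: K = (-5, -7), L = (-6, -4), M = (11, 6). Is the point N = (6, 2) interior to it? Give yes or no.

yes

Barycentric coordinates of N: (18/61, 1/61, 42/61).
The three coordinates are positive, positive, positive; a point is interior exactly when all three are positive.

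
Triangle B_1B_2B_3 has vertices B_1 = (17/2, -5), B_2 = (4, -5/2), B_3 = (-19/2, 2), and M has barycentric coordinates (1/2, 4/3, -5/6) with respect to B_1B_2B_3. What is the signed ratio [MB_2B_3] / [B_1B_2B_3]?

1/2

The signed ratio [MB_2B_3]/[B_1B_2B_3] equals the barycentric coordinate of M at vertex B_1, which is 1/2.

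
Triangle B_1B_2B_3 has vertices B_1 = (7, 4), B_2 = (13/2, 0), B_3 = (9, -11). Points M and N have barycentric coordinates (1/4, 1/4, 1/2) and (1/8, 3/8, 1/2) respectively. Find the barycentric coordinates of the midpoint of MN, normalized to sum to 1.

(3/16, 5/16, 1/2)

Since both coordinate triples sum to 1, the midpoint's barycentrics are the componentwise average.
(1/4+1/8)/2 = 3/16; similarly 5/16 and 1/2.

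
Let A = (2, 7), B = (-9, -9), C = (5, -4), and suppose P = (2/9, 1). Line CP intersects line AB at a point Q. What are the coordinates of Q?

(-8/7, 17/7)

Barycentric coordinates of P with respect to ABC: (5/9, 2/9, 2/9).
On side AB the C-coordinate is zero; dropping P's C-weight 2/9 and renormalizing the remaining 5/9 : 2/9 gives weights 5/7, 2/7 on A, B.
Q = (5/7)·(2, 7) + (2/7)·(-9, -9) = (-8/7, 17/7).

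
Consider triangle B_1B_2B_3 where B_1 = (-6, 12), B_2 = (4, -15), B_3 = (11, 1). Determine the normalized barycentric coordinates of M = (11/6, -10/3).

Signed area of the reference triangle: [B_1B_2B_3] = ½·((-6)·(-15−1) + 4·(1−12) + 11·(12−(-15))) = ½·(96 − 44 + 297) = 349/2.
[MB_2B_3] = ½·((11/6)·(-15−1) + 4·(1−(-10/3)) + 11·(-10/3−(-15))) = ½·(-88/3 + 52/3 + 385/3) = 349/6, so the B_1-coordinate is (349/6)/(349/2) = 1/3.
[B_1MB_3] = ½·((-6)·(-10/3−1) + (11/6)·(1−12) + 11·(12−(-10/3))) = ½·(26 − 121/6 + 506/3) = 349/4, so the B_2-coordinate is 1/2.
[B_1B_2M] = ½·((-6)·(-15−(-10/3)) + 4·(-10/3−12) + (11/6)·(12−(-15))) = ½·(70 − 184/3 + 99/2) = 349/12, so the B_3-coordinate is 1/6.
Check: 1/3 + 1/2 + 1/6 = 1.

(1/3, 1/2, 1/6)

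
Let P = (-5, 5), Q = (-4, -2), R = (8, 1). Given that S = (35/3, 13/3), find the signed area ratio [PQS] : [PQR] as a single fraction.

4/3

[PQR] = ½·((-5)·(-2−1) + (-4)·(1−5) + 8·(5−(-2))) = ½·(15 + 16 + 56) = 87/2.
[PQS] = ½·((-5)·(-2−(13/3)) + (-4)·(13/3−5) + (35/3)·(5−(-2))) = ½·(95/3 + 8/3 + 245/3) = 58, so the ratio is 58/(87/2) = 4/3.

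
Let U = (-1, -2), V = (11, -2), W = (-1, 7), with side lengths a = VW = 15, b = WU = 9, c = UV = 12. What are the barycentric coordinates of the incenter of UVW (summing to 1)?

The incenter has barycentric coordinates proportional to the opposite side lengths: (15 : 9 : 12).
Normalizing by 15+9+12 = 36 gives (5/12, 1/4, 1/3).

(5/12, 1/4, 1/3)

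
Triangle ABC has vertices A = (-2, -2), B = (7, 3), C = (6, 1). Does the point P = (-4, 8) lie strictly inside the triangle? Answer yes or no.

no

Barycentric coordinates of P: (27/13, 86/13, -100/13).
The three coordinates are positive, positive, negative; a point is interior exactly when all three are positive.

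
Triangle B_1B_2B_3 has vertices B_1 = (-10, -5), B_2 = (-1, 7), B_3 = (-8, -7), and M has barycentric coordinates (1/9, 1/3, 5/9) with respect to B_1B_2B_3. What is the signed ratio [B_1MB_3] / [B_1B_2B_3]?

The signed ratio [B_1MB_3]/[B_1B_2B_3] equals the barycentric coordinate of M at vertex B_2, which is 1/3.

1/3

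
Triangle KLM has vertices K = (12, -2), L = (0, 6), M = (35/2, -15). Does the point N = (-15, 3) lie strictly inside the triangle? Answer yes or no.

Barycentric coordinates of N: (-105/32, 647/224, 39/28).
The three coordinates are negative, positive, positive; a point is interior exactly when all three are positive.

no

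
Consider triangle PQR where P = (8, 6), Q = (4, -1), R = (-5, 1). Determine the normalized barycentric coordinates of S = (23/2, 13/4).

Signed area of the reference triangle: [PQR] = ½·(8·(-1−1) + 4·(1−6) + (-5)·(6−(-1))) = ½·(-16 − 20 − 35) = -71/2.
[SQR] = ½·((23/2)·(-1−1) + 4·(1−(13/4)) + (-5)·(13/4−(-1))) = ½·(-23 − 9 − 85/4) = -213/8, so the P-coordinate is (-213/8)/(-71/2) = 3/4.
[PSR] = ½·(8·(13/4−1) + (23/2)·(1−6) + (-5)·(6−(13/4))) = ½·(18 − 115/2 − 55/4) = -213/8, so the Q-coordinate is 3/4.
[PQS] = ½·(8·(-1−(13/4)) + 4·(13/4−6) + (23/2)·(6−(-1))) = ½·(-34 − 11 + 161/2) = 71/4, so the R-coordinate is -1/2.

(3/4, 3/4, -1/2)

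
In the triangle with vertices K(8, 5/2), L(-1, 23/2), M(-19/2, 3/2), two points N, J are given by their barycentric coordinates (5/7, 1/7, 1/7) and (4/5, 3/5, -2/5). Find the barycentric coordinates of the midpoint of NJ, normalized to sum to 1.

Since both coordinate triples sum to 1, the midpoint's barycentrics are the componentwise average.
(5/7+4/5)/2 = 53/70; similarly 13/35 and -9/70.

(53/70, 13/35, -9/70)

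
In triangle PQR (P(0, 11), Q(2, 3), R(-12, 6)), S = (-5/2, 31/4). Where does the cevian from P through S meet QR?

(-5, 9/2)

Barycentric coordinates of S with respect to PQR: (1/2, 1/4, 1/4).
On side QR the P-coordinate is zero; dropping S's P-weight 1/2 and renormalizing the remaining 1/4 : 1/4 gives weights 1/2, 1/2 on Q, R.
T = (1/2)·(2, 3) + (1/2)·(-12, 6) = (-5, 9/2).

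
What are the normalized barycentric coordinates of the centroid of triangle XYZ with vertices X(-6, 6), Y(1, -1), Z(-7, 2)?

(1/3, 1/3, 1/3)

The centroid is the average of the vertices, so each weight is 1/3.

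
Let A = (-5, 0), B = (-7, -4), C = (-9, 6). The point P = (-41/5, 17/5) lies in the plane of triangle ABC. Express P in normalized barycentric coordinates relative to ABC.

Signed area of the reference triangle: [ABC] = ½·((-5)·(-4−6) + (-7)·(6−0) + (-9)·(0−(-4))) = ½·(50 − 42 − 36) = -14.
[PBC] = ½·((-41/5)·(-4−6) + (-7)·(6−(17/5)) + (-9)·(17/5−(-4))) = ½·(82 − 91/5 − 333/5) = -7/5, so the A-coordinate is (-7/5)/(-14) = 1/10.
[APC] = ½·((-5)·(17/5−6) + (-41/5)·(6−0) + (-9)·(0−(17/5))) = ½·(13 − 246/5 + 153/5) = -14/5, so the B-coordinate is 1/5.
[ABP] = ½·((-5)·(-4−(17/5)) + (-7)·(17/5−0) + (-41/5)·(0−(-4))) = ½·(37 − 119/5 − 164/5) = -49/5, so the C-coordinate is 7/10.
Check: 1/10 + 1/5 + 7/10 = 1.

(1/10, 1/5, 7/10)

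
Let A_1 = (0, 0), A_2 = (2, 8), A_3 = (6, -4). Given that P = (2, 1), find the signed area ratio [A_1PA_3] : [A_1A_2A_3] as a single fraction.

1/4

[A_1A_2A_3] = ½·(0·(8−(-4)) + 2·(-4−0) + 6·(0−8)) = ½·(0 − 8 − 48) = -28.
[A_1PA_3] = ½·(0·(1−(-4)) + 2·(-4−0) + 6·(0−1)) = ½·(0 − 8 − 6) = -7, so the ratio is (-7)/(-28) = 1/4.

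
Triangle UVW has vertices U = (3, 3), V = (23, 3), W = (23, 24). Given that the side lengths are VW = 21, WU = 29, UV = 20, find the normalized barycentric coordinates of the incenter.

(3/10, 29/70, 2/7)

The incenter has barycentric coordinates proportional to the opposite side lengths: (21 : 29 : 20).
Normalizing by 21+29+20 = 70 gives (3/10, 29/70, 2/7).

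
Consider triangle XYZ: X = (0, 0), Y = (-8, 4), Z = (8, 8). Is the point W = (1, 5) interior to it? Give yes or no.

Barycentric coordinates of W: (5/24, 1/3, 11/24).
The three coordinates are positive, positive, positive; a point is interior exactly when all three are positive.

yes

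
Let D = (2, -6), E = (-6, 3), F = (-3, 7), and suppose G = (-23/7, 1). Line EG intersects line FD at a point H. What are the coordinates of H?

(1/3, -5/3)

Barycentric coordinates of G with respect to DEF: (2/7, 4/7, 1/7).
On side FD the E-coordinate is zero; dropping G's E-weight 4/7 and renormalizing the remaining 1/7 : 2/7 gives weights 1/3, 2/3 on F, D.
H = (1/3)·(-3, 7) + (2/3)·(2, -6) = (1/3, -5/3).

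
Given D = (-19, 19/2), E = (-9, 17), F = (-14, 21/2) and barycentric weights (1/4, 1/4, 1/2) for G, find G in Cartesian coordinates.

(-14, 95/8)

G = (1/4)·D + (1/4)·E + (1/2)·F.
x-coordinate: (1/4)·(-19) + (1/4)·(-9) + (1/2)·(-14) = -14.
y-coordinate: (1/4)·(19/2) + (1/4)·17 + (1/2)·(21/2) = 95/8.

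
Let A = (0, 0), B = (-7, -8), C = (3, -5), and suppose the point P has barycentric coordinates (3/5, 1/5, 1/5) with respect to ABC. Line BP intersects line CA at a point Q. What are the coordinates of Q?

(3/4, -5/4)

Line BP meets CA where the B-coordinate vanishes; zeroing P's B-weight and renormalizing leaves C, A-weights 1/5 : 3/5 → (1/4, 3/4).
So Q = (1/4)·C + (3/4)·A = (3/4, -5/4).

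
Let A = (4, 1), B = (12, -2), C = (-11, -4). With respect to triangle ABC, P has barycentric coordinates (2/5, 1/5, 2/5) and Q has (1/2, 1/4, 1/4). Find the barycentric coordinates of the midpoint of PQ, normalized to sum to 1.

Since both coordinate triples sum to 1, the midpoint's barycentrics are the componentwise average.
(2/5+1/2)/2 = 9/20; similarly 9/40 and 13/40.

(9/20, 9/40, 13/40)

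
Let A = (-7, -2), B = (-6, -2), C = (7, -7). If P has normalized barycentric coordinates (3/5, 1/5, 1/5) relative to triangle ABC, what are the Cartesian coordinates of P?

(-4, -3)

P = (3/5)·A + (1/5)·B + (1/5)·C.
x-coordinate: (3/5)·(-7) + (1/5)·(-6) + (1/5)·7 = -4.
y-coordinate: (3/5)·(-2) + (1/5)·(-2) + (1/5)·(-7) = -3.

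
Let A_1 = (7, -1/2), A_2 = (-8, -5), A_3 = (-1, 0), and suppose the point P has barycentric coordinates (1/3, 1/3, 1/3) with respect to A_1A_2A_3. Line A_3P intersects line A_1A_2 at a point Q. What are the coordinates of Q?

(-1/2, -11/4)

Line A_3P meets A_1A_2 where the A_3-coordinate vanishes; zeroing P's A_3-weight and renormalizing leaves A_1, A_2-weights 1/3 : 1/3 → (1/2, 1/2).
So Q = (1/2)·A_1 + (1/2)·A_2 = (-1/2, -11/4).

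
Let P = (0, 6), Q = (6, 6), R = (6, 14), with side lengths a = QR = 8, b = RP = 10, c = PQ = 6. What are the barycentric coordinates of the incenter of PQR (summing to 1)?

(1/3, 5/12, 1/4)

The incenter has barycentric coordinates proportional to the opposite side lengths: (8 : 10 : 6).
Normalizing by 8+10+6 = 24 gives (1/3, 5/12, 1/4).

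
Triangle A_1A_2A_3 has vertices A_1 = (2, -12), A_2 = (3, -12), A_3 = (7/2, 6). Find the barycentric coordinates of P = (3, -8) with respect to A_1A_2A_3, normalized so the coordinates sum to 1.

Signed area of the reference triangle: [A_1A_2A_3] = ½·(2·(-12−6) + 3·(6−(-12)) + (7/2)·(-12−(-12))) = ½·(-36 + 54 + 0) = 9.
[PA_2A_3] = ½·(3·(-12−6) + 3·(6−(-8)) + (7/2)·(-8−(-12))) = ½·(-54 + 42 + 14) = 1, so the A_1-coordinate is 1/9 = 1/9.
[A_1PA_3] = ½·(2·(-8−6) + 3·(6−(-12)) + (7/2)·(-12−(-8))) = ½·(-28 + 54 − 14) = 6, so the A_2-coordinate is 2/3.
[A_1A_2P] = ½·(2·(-12−(-8)) + 3·(-8−(-12)) + 3·(-12−(-12))) = ½·(-8 + 12 + 0) = 2, so the A_3-coordinate is 2/9.
Check: 1/9 + 2/3 + 2/9 = 1.

(1/9, 2/3, 2/9)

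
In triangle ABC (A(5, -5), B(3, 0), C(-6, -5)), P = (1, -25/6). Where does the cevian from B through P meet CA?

Barycentric coordinates of P with respect to ABC: (1/2, 1/6, 1/3).
On side CA the B-coordinate is zero; dropping P's B-weight 1/6 and renormalizing the remaining 1/3 : 1/2 gives weights 2/5, 3/5 on C, A.
Q = (2/5)·(-6, -5) + (3/5)·(5, -5) = (3/5, -5).

(3/5, -5)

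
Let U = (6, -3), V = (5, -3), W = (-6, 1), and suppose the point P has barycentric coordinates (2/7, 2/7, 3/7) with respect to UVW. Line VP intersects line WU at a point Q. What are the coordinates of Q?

(-6/5, -3/5)

Line VP meets WU where the V-coordinate vanishes; zeroing P's V-weight and renormalizing leaves W, U-weights 3/7 : 2/7 → (3/5, 2/5).
So Q = (3/5)·W + (2/5)·U = (-6/5, -3/5).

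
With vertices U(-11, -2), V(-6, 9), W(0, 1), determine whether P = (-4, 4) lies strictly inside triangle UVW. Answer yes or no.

yes

Barycentric coordinates of P: (7/53, 45/106, 47/106).
The three coordinates are positive, positive, positive; a point is interior exactly when all three are positive.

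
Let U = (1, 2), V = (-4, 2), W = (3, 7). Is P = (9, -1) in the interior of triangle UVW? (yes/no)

Barycentric coordinates of P: (86/25, -46/25, -3/5).
The three coordinates are positive, negative, negative; a point is interior exactly when all three are positive.

no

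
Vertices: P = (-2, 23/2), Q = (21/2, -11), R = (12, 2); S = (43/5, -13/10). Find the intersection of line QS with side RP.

Barycentric coordinates of S with respect to PQR: (1/5, 2/5, 2/5).
On side RP the Q-coordinate is zero; dropping S's Q-weight 2/5 and renormalizing the remaining 2/5 : 1/5 gives weights 2/3, 1/3 on R, P.
T = (2/3)·(12, 2) + (1/3)·(-2, 23/2) = (22/3, 31/6).

(22/3, 31/6)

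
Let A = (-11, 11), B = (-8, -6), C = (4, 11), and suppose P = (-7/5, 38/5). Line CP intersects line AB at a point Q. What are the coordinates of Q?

(-19/2, 5/2)

Barycentric coordinates of P with respect to ABC: (1/5, 1/5, 3/5).
On side AB the C-coordinate is zero; dropping P's C-weight 3/5 and renormalizing the remaining 1/5 : 1/5 gives weights 1/2, 1/2 on A, B.
Q = (1/2)·(-11, 11) + (1/2)·(-8, -6) = (-19/2, 5/2).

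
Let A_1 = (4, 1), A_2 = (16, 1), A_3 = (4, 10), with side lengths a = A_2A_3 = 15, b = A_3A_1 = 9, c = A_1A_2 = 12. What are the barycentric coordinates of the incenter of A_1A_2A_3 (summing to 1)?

The incenter has barycentric coordinates proportional to the opposite side lengths: (15 : 9 : 12).
Normalizing by 15+9+12 = 36 gives (5/12, 1/4, 1/3).

(5/12, 1/4, 1/3)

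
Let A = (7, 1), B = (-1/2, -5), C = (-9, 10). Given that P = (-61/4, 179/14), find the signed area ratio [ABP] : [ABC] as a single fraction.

[ABC] = ½·(7·(-5−10) + (-1/2)·(10−1) + (-9)·(1−(-5))) = ½·(-105 − 9/2 − 54) = -327/4.
[ABP] = ½·(7·(-5−(179/14)) + (-1/2)·(179/14−1) + (-61/4)·(1−(-5))) = ½·(-249/2 − 165/28 − 183/2) = -6213/56, so the ratio is (-6213/56)/(-327/4) = 19/14.

19/14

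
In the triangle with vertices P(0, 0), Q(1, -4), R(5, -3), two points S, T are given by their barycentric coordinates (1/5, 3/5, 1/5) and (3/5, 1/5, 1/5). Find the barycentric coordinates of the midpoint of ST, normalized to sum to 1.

Since both coordinate triples sum to 1, the midpoint's barycentrics are the componentwise average.
(1/5+3/5)/2 = 2/5; similarly 2/5 and 1/5.

(2/5, 2/5, 1/5)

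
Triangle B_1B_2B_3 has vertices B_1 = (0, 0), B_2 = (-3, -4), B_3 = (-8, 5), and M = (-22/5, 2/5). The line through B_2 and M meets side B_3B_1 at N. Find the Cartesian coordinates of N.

(-16/3, 10/3)

Barycentric coordinates of M with respect to B_1B_2B_3: (1/5, 2/5, 2/5).
On side B_3B_1 the B_2-coordinate is zero; dropping M's B_2-weight 2/5 and renormalizing the remaining 2/5 : 1/5 gives weights 2/3, 1/3 on B_3, B_1.
N = (2/3)·(-8, 5) + (1/3)·(0, 0) = (-16/3, 10/3).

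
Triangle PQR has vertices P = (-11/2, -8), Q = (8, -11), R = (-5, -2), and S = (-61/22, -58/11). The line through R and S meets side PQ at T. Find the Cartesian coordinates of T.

(-1/10, -46/5)

Barycentric coordinates of S with respect to PQR: (3/11, 2/11, 6/11).
On side PQ the R-coordinate is zero; dropping S's R-weight 6/11 and renormalizing the remaining 3/11 : 2/11 gives weights 3/5, 2/5 on P, Q.
T = (3/5)·(-11/2, -8) + (2/5)·(8, -11) = (-1/10, -46/5).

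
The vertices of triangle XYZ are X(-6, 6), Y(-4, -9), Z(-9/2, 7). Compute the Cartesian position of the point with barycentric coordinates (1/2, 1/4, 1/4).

W = (1/2)·X + (1/4)·Y + (1/4)·Z.
x-coordinate: (1/2)·(-6) + (1/4)·(-4) + (1/4)·(-9/2) = -41/8.
y-coordinate: (1/2)·6 + (1/4)·(-9) + (1/4)·7 = 5/2.

(-41/8, 5/2)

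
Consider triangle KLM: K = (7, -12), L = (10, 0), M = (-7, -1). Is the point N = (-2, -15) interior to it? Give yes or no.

no

Barycentric coordinates of N: (81/67, -47/67, 33/67).
The three coordinates are positive, negative, positive; a point is interior exactly when all three are positive.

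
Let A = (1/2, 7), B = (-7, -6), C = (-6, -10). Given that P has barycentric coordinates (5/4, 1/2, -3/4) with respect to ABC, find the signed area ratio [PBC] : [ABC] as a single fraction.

5/4

The signed ratio [PBC]/[ABC] equals the barycentric coordinate of P at vertex A, which is 5/4.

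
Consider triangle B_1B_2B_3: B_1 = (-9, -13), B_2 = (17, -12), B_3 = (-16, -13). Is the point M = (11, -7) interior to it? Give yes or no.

Barycentric coordinates of M: (-171/7, 6, 136/7).
The three coordinates are negative, positive, positive; a point is interior exactly when all three are positive.

no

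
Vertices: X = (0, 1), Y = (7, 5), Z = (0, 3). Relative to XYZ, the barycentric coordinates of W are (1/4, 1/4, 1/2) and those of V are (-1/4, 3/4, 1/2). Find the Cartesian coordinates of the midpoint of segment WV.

(7/2, 4)

Barycentric coordinates of the midpoint are the average: (0, 1/2, 1/2).
Converting: 0·X + (1/2)·Y + (1/2)·Z = (7/2, 4).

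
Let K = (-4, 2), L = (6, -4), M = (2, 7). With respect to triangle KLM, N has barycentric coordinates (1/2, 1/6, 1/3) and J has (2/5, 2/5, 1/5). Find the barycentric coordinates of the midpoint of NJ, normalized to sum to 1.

Since both coordinate triples sum to 1, the midpoint's barycentrics are the componentwise average.
(1/2+2/5)/2 = 9/20; similarly 17/60 and 4/15.

(9/20, 17/60, 4/15)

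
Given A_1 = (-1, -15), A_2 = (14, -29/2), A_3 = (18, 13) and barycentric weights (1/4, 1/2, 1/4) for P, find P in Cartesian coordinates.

P = (1/4)·A_1 + (1/2)·A_2 + (1/4)·A_3.
x-coordinate: (1/4)·(-1) + (1/2)·14 + (1/4)·18 = 45/4.
y-coordinate: (1/4)·(-15) + (1/2)·(-29/2) + (1/4)·13 = -31/4.

(45/4, -31/4)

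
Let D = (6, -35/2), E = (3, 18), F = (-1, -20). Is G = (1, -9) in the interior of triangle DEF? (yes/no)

Barycentric coordinates of G: (1/8, 9/32, 19/32).
The three coordinates are positive, positive, positive; a point is interior exactly when all three are positive.

yes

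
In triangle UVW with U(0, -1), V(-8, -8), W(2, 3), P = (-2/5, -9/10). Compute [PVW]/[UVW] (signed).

7/10

[UVW] = ½·(0·(-8−3) + (-8)·(3−(-1)) + 2·(-1−(-8))) = ½·(0 − 32 + 14) = -9.
[PVW] = ½·((-2/5)·(-8−3) + (-8)·(3−(-9/10)) + 2·(-9/10−(-8))) = ½·(22/5 − 156/5 + 71/5) = -63/10, so the ratio is (-63/10)/(-9) = 7/10.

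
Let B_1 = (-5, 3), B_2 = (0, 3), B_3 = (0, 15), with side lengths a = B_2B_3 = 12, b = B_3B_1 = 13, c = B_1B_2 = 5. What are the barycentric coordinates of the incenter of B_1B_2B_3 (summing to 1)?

(2/5, 13/30, 1/6)

The incenter has barycentric coordinates proportional to the opposite side lengths: (12 : 13 : 5).
Normalizing by 12+13+5 = 30 gives (2/5, 13/30, 1/6).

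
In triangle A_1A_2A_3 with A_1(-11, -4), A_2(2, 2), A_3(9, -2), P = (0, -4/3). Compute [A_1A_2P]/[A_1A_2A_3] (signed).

[A_1A_2A_3] = ½·((-11)·(2−(-2)) + 2·(-2−(-4)) + 9·(-4−2)) = ½·(-44 + 4 − 54) = -47.
[A_1A_2P] = ½·((-11)·(2−(-4/3)) + 2·(-4/3−(-4)) + 0·(-4−2)) = ½·(-110/3 + 16/3 + 0) = -47/3, so the ratio is (-47/3)/(-47) = 1/3.

1/3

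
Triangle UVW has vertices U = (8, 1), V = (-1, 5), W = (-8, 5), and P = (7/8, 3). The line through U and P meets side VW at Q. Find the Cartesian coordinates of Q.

(-25/4, 5)

Barycentric coordinates of P with respect to UVW: (1/2, 1/8, 3/8).
On side VW the U-coordinate is zero; dropping P's U-weight 1/2 and renormalizing the remaining 1/8 : 3/8 gives weights 1/4, 3/4 on V, W.
Q = (1/4)·(-1, 5) + (3/4)·(-8, 5) = (-25/4, 5).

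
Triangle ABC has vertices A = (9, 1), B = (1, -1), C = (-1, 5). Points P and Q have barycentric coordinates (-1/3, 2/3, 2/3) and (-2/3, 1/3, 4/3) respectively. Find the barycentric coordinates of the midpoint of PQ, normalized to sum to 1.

(-1/2, 1/2, 1)

Since both coordinate triples sum to 1, the midpoint's barycentrics are the componentwise average.
(-1/3+-2/3)/2 = -1/2; similarly 1/2 and 1.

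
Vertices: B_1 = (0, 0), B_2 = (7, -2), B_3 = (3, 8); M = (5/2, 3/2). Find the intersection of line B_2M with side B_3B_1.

Barycentric coordinates of M with respect to B_1B_2B_3: (1/2, 1/4, 1/4).
On side B_3B_1 the B_2-coordinate is zero; dropping M's B_2-weight 1/4 and renormalizing the remaining 1/4 : 1/2 gives weights 1/3, 2/3 on B_3, B_1.
N = (1/3)·(3, 8) + (2/3)·(0, 0) = (1, 8/3).

(1, 8/3)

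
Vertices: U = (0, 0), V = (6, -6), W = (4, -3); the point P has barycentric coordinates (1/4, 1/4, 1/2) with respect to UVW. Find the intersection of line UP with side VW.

(14/3, -4)

Line UP meets VW where the U-coordinate vanishes; zeroing P's U-weight and renormalizing leaves V, W-weights 1/4 : 1/2 → (1/3, 2/3).
So Q = (1/3)·V + (2/3)·W = (14/3, -4).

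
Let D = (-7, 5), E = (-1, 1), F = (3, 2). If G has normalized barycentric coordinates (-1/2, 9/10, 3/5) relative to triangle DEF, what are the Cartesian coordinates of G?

(22/5, -2/5)

G = (-1/2)·D + (9/10)·E + (3/5)·F.
x-coordinate: (-1/2)·(-7) + (9/10)·(-1) + (3/5)·3 = 22/5.
y-coordinate: (-1/2)·5 + (9/10)·1 + (3/5)·2 = -2/5.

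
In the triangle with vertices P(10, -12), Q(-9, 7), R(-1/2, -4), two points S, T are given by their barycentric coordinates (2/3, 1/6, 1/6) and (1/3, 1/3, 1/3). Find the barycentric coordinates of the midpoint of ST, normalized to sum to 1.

(1/2, 1/4, 1/4)

Since both coordinate triples sum to 1, the midpoint's barycentrics are the componentwise average.
(2/3+1/3)/2 = 1/2; similarly 1/4 and 1/4.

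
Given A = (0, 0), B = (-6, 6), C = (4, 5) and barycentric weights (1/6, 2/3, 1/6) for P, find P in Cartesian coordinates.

(-10/3, 29/6)

P = (1/6)·A + (2/3)·B + (1/6)·C.
x-coordinate: (1/6)·0 + (2/3)·(-6) + (1/6)·4 = -10/3.
y-coordinate: (1/6)·0 + (2/3)·6 + (1/6)·5 = 29/6.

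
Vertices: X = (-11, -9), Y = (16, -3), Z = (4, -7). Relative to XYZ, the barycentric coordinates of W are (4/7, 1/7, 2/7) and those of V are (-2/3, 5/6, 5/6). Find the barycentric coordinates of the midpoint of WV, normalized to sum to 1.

(-1/21, 41/84, 47/84)

Since both coordinate triples sum to 1, the midpoint's barycentrics are the componentwise average.
(4/7+-2/3)/2 = -1/21; similarly 41/84 and 47/84.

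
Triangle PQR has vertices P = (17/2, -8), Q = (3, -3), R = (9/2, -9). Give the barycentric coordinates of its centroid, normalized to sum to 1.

(1/3, 1/3, 1/3)

The centroid is the average of the vertices, so each weight is 1/3.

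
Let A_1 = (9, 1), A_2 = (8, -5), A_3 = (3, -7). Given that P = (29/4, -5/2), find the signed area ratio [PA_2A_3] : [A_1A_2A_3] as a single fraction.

1/2

[A_1A_2A_3] = ½·(9·(-5−(-7)) + 8·(-7−1) + 3·(1−(-5))) = ½·(18 − 64 + 18) = -14.
[PA_2A_3] = ½·((29/4)·(-5−(-7)) + 8·(-7−(-5/2)) + 3·(-5/2−(-5))) = ½·(29/2 − 36 + 15/2) = -7, so the ratio is (-7)/(-14) = 1/2.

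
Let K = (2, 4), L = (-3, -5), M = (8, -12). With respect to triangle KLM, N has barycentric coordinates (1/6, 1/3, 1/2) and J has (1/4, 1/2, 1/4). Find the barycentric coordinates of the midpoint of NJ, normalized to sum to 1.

Since both coordinate triples sum to 1, the midpoint's barycentrics are the componentwise average.
(1/6+1/4)/2 = 5/24; similarly 5/12 and 3/8.

(5/24, 5/12, 3/8)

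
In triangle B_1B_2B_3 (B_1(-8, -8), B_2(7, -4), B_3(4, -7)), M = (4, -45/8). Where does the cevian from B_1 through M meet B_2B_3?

Barycentric coordinates of M with respect to B_1B_2B_3: (1/8, 1/2, 3/8).
On side B_2B_3 the B_1-coordinate is zero; dropping M's B_1-weight 1/8 and renormalizing the remaining 1/2 : 3/8 gives weights 4/7, 3/7 on B_2, B_3.
N = (4/7)·(7, -4) + (3/7)·(4, -7) = (40/7, -37/7).

(40/7, -37/7)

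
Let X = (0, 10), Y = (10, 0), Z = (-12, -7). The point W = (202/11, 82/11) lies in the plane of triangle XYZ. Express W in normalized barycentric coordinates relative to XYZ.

Signed area of the reference triangle: [XYZ] = ½·(0·(0−(-7)) + 10·(-7−10) + (-12)·(10−0)) = ½·(0 − 170 − 120) = -145.
[WYZ] = ½·((202/11)·(0−(-7)) + 10·(-7−(82/11)) + (-12)·(82/11−0)) = ½·(1414/11 − 1590/11 − 984/11) = -580/11, so the X-coordinate is (-580/11)/(-145) = 4/11.
[XWZ] = ½·(0·(82/11−(-7)) + (202/11)·(-7−10) + (-12)·(10−(82/11))) = ½·(0 − 3434/11 − 336/11) = -1885/11, so the Y-coordinate is 13/11.
[XYW] = ½·(0·(0−(82/11)) + 10·(82/11−10) + (202/11)·(10−0)) = ½·(0 − 280/11 + 2020/11) = 870/11, so the Z-coordinate is -6/11.

(4/11, 13/11, -6/11)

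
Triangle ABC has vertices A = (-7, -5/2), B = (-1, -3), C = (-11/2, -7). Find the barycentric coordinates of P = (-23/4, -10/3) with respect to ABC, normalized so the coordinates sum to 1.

Signed area of the reference triangle: [ABC] = ½·((-7)·(-3−(-7)) + (-1)·(-7−(-5/2)) + (-11/2)·(-5/2−(-3))) = ½·(-28 + 9/2 − 11/4) = -105/8.
[PBC] = ½·((-23/4)·(-3−(-7)) + (-1)·(-7−(-10/3)) + (-11/2)·(-10/3−(-3))) = ½·(-23 + 11/3 + 11/6) = -35/4, so the A-coordinate is (-35/4)/(-105/8) = 2/3.
[APC] = ½·((-7)·(-10/3−(-7)) + (-23/4)·(-7−(-5/2)) + (-11/2)·(-5/2−(-10/3))) = ½·(-77/3 + 207/8 − 55/12) = -35/16, so the B-coordinate is 1/6.
[ABP] = ½·((-7)·(-3−(-10/3)) + (-1)·(-10/3−(-5/2)) + (-23/4)·(-5/2−(-3))) = ½·(-7/3 + 5/6 − 23/8) = -35/16, so the C-coordinate is 1/6.

(2/3, 1/6, 1/6)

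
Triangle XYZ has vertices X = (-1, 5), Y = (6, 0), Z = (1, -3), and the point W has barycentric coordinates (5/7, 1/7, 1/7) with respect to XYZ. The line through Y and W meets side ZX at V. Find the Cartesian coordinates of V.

Line YW meets ZX where the Y-coordinate vanishes; zeroing W's Y-weight and renormalizing leaves Z, X-weights 1/7 : 5/7 → (1/6, 5/6).
So V = (1/6)·Z + (5/6)·X = (-2/3, 11/3).

(-2/3, 11/3)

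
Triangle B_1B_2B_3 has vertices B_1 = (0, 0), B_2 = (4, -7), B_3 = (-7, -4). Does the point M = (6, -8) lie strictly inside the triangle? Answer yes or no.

no

Barycentric coordinates of M: (-1/13, 16/13, -2/13).
The three coordinates are negative, positive, negative; a point is interior exactly when all three are positive.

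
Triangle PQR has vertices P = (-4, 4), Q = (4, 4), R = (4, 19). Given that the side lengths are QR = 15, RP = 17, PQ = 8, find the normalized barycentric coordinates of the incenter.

(3/8, 17/40, 1/5)

The incenter has barycentric coordinates proportional to the opposite side lengths: (15 : 17 : 8).
Normalizing by 15+17+8 = 40 gives (3/8, 17/40, 1/5).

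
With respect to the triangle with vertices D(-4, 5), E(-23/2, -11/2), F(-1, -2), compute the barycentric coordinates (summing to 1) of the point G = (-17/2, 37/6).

(4/3, 1/3, -2/3)

Signed area of the reference triangle: [DEF] = ½·((-4)·(-11/2−(-2)) + (-23/2)·(-2−5) + (-1)·(5−(-11/2))) = ½·(14 + 161/2 − 21/2) = 42.
[GEF] = ½·((-17/2)·(-11/2−(-2)) + (-23/2)·(-2−(37/6)) + (-1)·(37/6−(-11/2))) = ½·(119/4 + 1127/12 − 35/3) = 56, so the D-coordinate is 56/42 = 4/3.
[DGF] = ½·((-4)·(37/6−(-2)) + (-17/2)·(-2−5) + (-1)·(5−(37/6))) = ½·(-98/3 + 119/2 + 7/6) = 14, so the E-coordinate is 1/3.
[DEG] = ½·((-4)·(-11/2−(37/6)) + (-23/2)·(37/6−5) + (-17/2)·(5−(-11/2))) = ½·(140/3 − 161/12 − 357/4) = -28, so the F-coordinate is -2/3.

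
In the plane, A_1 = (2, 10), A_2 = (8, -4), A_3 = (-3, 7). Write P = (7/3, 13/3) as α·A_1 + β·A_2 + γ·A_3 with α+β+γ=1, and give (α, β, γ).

(1/3, 1/3, 1/3)

Signed area of the reference triangle: [A_1A_2A_3] = ½·(2·(-4−7) + 8·(7−10) + (-3)·(10−(-4))) = ½·(-22 − 24 − 42) = -44.
[PA_2A_3] = ½·((7/3)·(-4−7) + 8·(7−(13/3)) + (-3)·(13/3−(-4))) = ½·(-77/3 + 64/3 − 25) = -44/3, so the A_1-coordinate is (-44/3)/(-44) = 1/3.
[A_1PA_3] = ½·(2·(13/3−7) + (7/3)·(7−10) + (-3)·(10−(13/3))) = ½·(-16/3 − 7 − 17) = -44/3, so the A_2-coordinate is 1/3.
[A_1A_2P] = ½·(2·(-4−(13/3)) + 8·(13/3−10) + (7/3)·(10−(-4))) = ½·(-50/3 − 136/3 + 98/3) = -44/3, so the A_3-coordinate is 1/3.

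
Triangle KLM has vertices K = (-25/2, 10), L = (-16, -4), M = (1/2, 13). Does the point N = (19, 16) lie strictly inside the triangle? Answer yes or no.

Barycentric coordinates of N: (-530/343, 33/343, 120/49).
The three coordinates are negative, positive, positive; a point is interior exactly when all three are positive.

no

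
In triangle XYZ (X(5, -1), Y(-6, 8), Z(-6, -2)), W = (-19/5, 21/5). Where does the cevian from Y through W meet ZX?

Barycentric coordinates of W with respect to XYZ: (1/5, 3/5, 1/5).
On side ZX the Y-coordinate is zero; dropping W's Y-weight 3/5 and renormalizing the remaining 1/5 : 1/5 gives weights 1/2, 1/2 on Z, X.
V = (1/2)·(-6, -2) + (1/2)·(5, -1) = (-1/2, -3/2).

(-1/2, -3/2)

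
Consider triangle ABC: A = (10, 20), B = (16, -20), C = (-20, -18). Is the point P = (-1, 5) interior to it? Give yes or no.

yes

Barycentric coordinates of P: (433/714, 8/357, 265/714).
The three coordinates are positive, positive, positive; a point is interior exactly when all three are positive.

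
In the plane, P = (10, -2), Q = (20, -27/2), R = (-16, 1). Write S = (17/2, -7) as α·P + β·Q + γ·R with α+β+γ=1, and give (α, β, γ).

(1/4, 1/2, 1/4)

Signed area of the reference triangle: [PQR] = ½·(10·(-27/2−1) + 20·(1−(-2)) + (-16)·(-2−(-27/2))) = ½·(-145 + 60 − 184) = -269/2.
[SQR] = ½·((17/2)·(-27/2−1) + 20·(1−(-7)) + (-16)·(-7−(-27/2))) = ½·(-493/4 + 160 − 104) = -269/8, so the P-coordinate is (-269/8)/(-269/2) = 1/4.
[PSR] = ½·(10·(-7−1) + (17/2)·(1−(-2)) + (-16)·(-2−(-7))) = ½·(-80 + 51/2 − 80) = -269/4, so the Q-coordinate is 1/2.
[PQS] = ½·(10·(-27/2−(-7)) + 20·(-7−(-2)) + (17/2)·(-2−(-27/2))) = ½·(-65 − 100 + 391/4) = -269/8, so the R-coordinate is 1/4.
Check: 1/4 + 1/2 + 1/4 = 1.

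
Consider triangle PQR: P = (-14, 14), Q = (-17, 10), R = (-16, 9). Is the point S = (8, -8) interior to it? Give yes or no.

no

Barycentric coordinates of S: (1, -22, 22).
The three coordinates are positive, negative, positive; a point is interior exactly when all three are positive.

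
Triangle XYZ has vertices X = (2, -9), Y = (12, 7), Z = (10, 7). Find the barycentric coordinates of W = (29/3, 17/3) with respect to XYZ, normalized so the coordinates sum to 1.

Signed area of the reference triangle: [XYZ] = ½·(2·(7−7) + 12·(7−(-9)) + 10·(-9−7)) = ½·(0 + 192 − 160) = 16.
[WYZ] = ½·((29/3)·(7−7) + 12·(7−(17/3)) + 10·(17/3−7)) = ½·(0 + 16 − 40/3) = 4/3, so the X-coordinate is (4/3)/16 = 1/12.
[XWZ] = ½·(2·(17/3−7) + (29/3)·(7−(-9)) + 10·(-9−(17/3))) = ½·(-8/3 + 464/3 − 440/3) = 8/3, so the Y-coordinate is 1/6.
[XYW] = ½·(2·(7−(17/3)) + 12·(17/3−(-9)) + (29/3)·(-9−7)) = ½·(8/3 + 176 − 464/3) = 12, so the Z-coordinate is 3/4.

(1/12, 1/6, 3/4)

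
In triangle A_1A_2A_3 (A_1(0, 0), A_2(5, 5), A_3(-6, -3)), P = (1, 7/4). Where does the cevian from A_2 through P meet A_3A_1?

(-3, -3/2)

Barycentric coordinates of P with respect to A_1A_2A_3: (1/4, 1/2, 1/4).
On side A_3A_1 the A_2-coordinate is zero; dropping P's A_2-weight 1/2 and renormalizing the remaining 1/4 : 1/4 gives weights 1/2, 1/2 on A_3, A_1.
Q = (1/2)·(-6, -3) + (1/2)·(0, 0) = (-3, -3/2).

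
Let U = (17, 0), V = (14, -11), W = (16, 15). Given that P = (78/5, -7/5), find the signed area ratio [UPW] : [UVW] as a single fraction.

[UVW] = ½·(17·(-11−15) + 14·(15−0) + 16·(0−(-11))) = ½·(-442 + 210 + 176) = -28.
[UPW] = ½·(17·(-7/5−15) + (78/5)·(15−0) + 16·(0−(-7/5))) = ½·(-1394/5 + 234 + 112/5) = -56/5, so the ratio is (-56/5)/(-28) = 2/5.

2/5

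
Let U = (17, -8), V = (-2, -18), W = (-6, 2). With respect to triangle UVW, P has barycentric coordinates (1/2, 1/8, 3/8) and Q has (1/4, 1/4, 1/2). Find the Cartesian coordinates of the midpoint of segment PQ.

Barycentric coordinates of the midpoint are the average: (3/8, 3/16, 7/16).
Converting: (3/8)·U + (3/16)·V + (7/16)·W = (27/8, -11/2).

(27/8, -11/2)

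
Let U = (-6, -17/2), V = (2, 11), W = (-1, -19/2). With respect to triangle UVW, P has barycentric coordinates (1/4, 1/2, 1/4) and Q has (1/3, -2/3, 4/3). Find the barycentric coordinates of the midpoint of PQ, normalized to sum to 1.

(7/24, -1/12, 19/24)

Since both coordinate triples sum to 1, the midpoint's barycentrics are the componentwise average.
(1/4+1/3)/2 = 7/24; similarly -1/12 and 19/24.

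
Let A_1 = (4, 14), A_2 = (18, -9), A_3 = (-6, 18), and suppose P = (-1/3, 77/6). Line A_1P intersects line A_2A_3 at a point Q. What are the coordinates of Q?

Barycentric coordinates of P with respect to A_1A_2A_3: (1/6, 1/6, 2/3).
On side A_2A_3 the A_1-coordinate is zero; dropping P's A_1-weight 1/6 and renormalizing the remaining 1/6 : 2/3 gives weights 1/5, 4/5 on A_2, A_3.
Q = (1/5)·(18, -9) + (4/5)·(-6, 18) = (-6/5, 63/5).

(-6/5, 63/5)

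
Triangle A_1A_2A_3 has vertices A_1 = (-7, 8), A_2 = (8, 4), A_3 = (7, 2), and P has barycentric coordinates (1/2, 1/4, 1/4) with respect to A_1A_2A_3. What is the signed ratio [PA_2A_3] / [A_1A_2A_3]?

1/2

The signed ratio [PA_2A_3]/[A_1A_2A_3] equals the barycentric coordinate of P at vertex A_1, which is 1/2.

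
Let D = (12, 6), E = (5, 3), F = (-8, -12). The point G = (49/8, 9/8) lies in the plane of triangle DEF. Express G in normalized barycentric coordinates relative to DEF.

Signed area of the reference triangle: [DEF] = ½·(12·(3−(-12)) + 5·(-12−6) + (-8)·(6−3)) = ½·(180 − 90 − 24) = 33.
[GEF] = ½·((49/8)·(3−(-12)) + 5·(-12−(9/8)) + (-8)·(9/8−3)) = ½·(735/8 − 525/8 + 15) = 165/8, so the D-coordinate is (165/8)/33 = 5/8.
[DGF] = ½·(12·(9/8−(-12)) + (49/8)·(-12−6) + (-8)·(6−(9/8))) = ½·(315/2 − 441/4 − 39) = 33/8, so the E-coordinate is 1/8.
[DEG] = ½·(12·(3−(9/8)) + 5·(9/8−6) + (49/8)·(6−3)) = ½·(45/2 − 195/8 + 147/8) = 33/4, so the F-coordinate is 1/4.
Check: 5/8 + 1/8 + 1/4 = 1.

(5/8, 1/8, 1/4)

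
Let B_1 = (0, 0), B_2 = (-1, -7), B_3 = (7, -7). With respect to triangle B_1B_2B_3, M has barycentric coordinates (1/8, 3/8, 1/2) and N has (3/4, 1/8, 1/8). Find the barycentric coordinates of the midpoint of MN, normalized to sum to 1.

Since both coordinate triples sum to 1, the midpoint's barycentrics are the componentwise average.
(1/8+3/4)/2 = 7/16; similarly 1/4 and 5/16.

(7/16, 1/4, 5/16)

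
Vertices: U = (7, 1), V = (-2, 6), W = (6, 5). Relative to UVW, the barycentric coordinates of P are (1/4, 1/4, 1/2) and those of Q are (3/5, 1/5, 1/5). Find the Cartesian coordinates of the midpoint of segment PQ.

(37/8, 141/40)

Barycentric coordinates of the midpoint are the average: (17/40, 9/40, 7/20).
Converting: (17/40)·U + (9/40)·V + (7/20)·W = (37/8, 141/40).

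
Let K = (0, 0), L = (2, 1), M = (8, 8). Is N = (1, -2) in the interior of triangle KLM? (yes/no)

Barycentric coordinates of N: (-11/8, 3, -5/8).
The three coordinates are negative, positive, negative; a point is interior exactly when all three are positive.

no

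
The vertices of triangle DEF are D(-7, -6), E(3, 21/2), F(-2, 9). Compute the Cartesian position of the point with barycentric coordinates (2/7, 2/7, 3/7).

G = (2/7)·D + (2/7)·E + (3/7)·F.
x-coordinate: (2/7)·(-7) + (2/7)·3 + (3/7)·(-2) = -2.
y-coordinate: (2/7)·(-6) + (2/7)·(21/2) + (3/7)·9 = 36/7.

(-2, 36/7)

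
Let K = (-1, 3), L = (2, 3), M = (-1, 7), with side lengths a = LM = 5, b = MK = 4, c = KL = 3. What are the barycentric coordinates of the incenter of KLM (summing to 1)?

(5/12, 1/3, 1/4)

The incenter has barycentric coordinates proportional to the opposite side lengths: (5 : 4 : 3).
Normalizing by 5+4+3 = 12 gives (5/12, 1/3, 1/4).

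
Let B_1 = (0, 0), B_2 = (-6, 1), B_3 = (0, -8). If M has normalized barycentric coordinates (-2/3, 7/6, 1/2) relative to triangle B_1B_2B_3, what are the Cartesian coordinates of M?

M = (-2/3)·B_1 + (7/6)·B_2 + (1/2)·B_3.
x-coordinate: (-2/3)·0 + (7/6)·(-6) + (1/2)·0 = -7.
y-coordinate: (-2/3)·0 + (7/6)·1 + (1/2)·(-8) = -17/6.

(-7, -17/6)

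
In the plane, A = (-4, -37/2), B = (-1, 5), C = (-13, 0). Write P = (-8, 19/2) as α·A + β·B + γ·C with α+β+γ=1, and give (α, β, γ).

(-1/3, 2/3, 2/3)

Signed area of the reference triangle: [ABC] = ½·((-4)·(5−0) + (-1)·(0−(-37/2)) + (-13)·(-37/2−5)) = ½·(-20 − 37/2 + 611/2) = 267/2.
[PBC] = ½·((-8)·(5−0) + (-1)·(0−(19/2)) + (-13)·(19/2−5)) = ½·(-40 + 19/2 − 117/2) = -89/2, so the A-coordinate is (-89/2)/(267/2) = -1/3.
[APC] = ½·((-4)·(19/2−0) + (-8)·(0−(-37/2)) + (-13)·(-37/2−(19/2))) = ½·(-38 − 148 + 364) = 89, so the B-coordinate is 2/3.
[ABP] = ½·((-4)·(5−(19/2)) + (-1)·(19/2−(-37/2)) + (-8)·(-37/2−5)) = ½·(18 − 28 + 188) = 89, so the C-coordinate is 2/3.
Check: -1/3 + 2/3 + 2/3 = 1.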